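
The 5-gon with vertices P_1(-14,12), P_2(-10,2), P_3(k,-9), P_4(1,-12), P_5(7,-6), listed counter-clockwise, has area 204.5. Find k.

The doubled signed area Σ (x_i y_{i+1} − x_{i+1} y_i) is linear in k.
With k=0 it equals 269; the coefficient of k is -14 (from the two edges through P_3).
So -14·k + 269 = 2·204.5 = 409 ⇒ k = -10.

-10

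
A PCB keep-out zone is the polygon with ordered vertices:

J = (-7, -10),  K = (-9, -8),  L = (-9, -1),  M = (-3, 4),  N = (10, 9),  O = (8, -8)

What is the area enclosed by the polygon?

245.5

Apply the shoelace formula: 2A = Σ (x_i·y_{i+1} − x_{i+1}·y_i), indices taken mod 6.
J→K: (-7)(-8) − (-9)(-10) = -34
K→L: (-9)(-1) − (-9)(-8) = -63
L→M: (-9)(4) − (-3)(-1) = -39
M→N: (-3)(9) − (10)(4) = -67
N→O: (10)(-8) − (8)(9) = -152
O→J: (8)(-10) − (-7)(-8) = -136
Σ = -491
Area = |Σ|/2 = 245.5.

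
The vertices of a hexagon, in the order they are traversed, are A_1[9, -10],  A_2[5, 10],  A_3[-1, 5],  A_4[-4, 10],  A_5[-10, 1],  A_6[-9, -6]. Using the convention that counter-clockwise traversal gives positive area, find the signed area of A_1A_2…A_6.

Apply the shoelace formula: 2A = Σ (x_i·y_{i+1} − x_{i+1}·y_i), indices taken mod 6.
A_1→A_2: (9)(10) − (5)(-10) = 140
A_2→A_3: (5)(5) − (-1)(10) = 35
A_3→A_4: (-1)(10) − (-4)(5) = 10
A_4→A_5: (-4)(1) − (-10)(10) = 96
A_5→A_6: (-10)(-6) − (-9)(1) = 69
A_6→A_1: (-9)(-10) − (9)(-6) = 144
Σ = 494
Signed area = Σ/2 = 247 (positive ⇒ counter-clockwise traversal).

247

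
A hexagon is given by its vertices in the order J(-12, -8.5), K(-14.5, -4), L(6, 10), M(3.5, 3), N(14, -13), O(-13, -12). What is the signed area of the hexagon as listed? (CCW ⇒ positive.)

Apply Gauss's area formula: 2A = Σ (x_i·y_{i+1} − x_{i+1}·y_i), indices taken mod 6.
J→K: (-12)(-4) − (-14.5)(-8.5) = -75.25
K→L: (-14.5)(10) − (6)(-4) = -121
L→M: (6)(3) − (3.5)(10) = -17
M→N: (3.5)(-13) − (14)(3) = -87.5
N→O: (14)(-12) − (-13)(-13) = -337
O→J: (-13)(-8.5) − (-12)(-12) = -33.5
Σ = -671.25
Signed area = Σ/2 = -335.625 (negative ⇒ clockwise traversal).

-335.625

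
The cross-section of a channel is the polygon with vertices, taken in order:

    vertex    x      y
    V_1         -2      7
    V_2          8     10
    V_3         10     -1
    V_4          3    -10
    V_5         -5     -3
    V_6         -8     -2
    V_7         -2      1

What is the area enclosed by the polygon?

189

Apply the shoelace formula: 2A = Σ (x_i·y_{i+1} − x_{i+1}·y_i), indices taken mod 7.
Cross-terms: -76, -108, -97, -59, -14, -12, -12  ⇒  Σ = -378
Area = |Σ|/2 = 189.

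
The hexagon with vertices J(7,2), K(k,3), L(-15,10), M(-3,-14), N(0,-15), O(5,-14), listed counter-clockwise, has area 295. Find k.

Write out the shoelace sum; only the two edges meeting at K involve k:
2·Area = [(7·3 − k·2) + (k·10 − (-15)·3)] + 468
       = 8·k + 534 = 590
⇒ k = 7.

7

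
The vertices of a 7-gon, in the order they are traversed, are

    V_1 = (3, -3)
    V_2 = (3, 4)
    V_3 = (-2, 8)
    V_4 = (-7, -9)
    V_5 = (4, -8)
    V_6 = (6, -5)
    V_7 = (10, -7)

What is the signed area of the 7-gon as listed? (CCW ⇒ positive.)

Apply the shoelace (surveyor's) formula: 2A = Σ (x_i·y_{i+1} − x_{i+1}·y_i), indices taken mod 7.
Σ = (21) + (32) + (74) + (92) + (28) + (8) + (-9) = 246
Signed area = Σ/2 = 123 (positive ⇒ counter-clockwise traversal).

123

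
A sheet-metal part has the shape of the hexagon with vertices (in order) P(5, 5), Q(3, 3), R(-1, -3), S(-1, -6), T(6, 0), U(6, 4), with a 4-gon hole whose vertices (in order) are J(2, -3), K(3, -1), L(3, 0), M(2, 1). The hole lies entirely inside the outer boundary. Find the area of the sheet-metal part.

Outer boundary:
Σ = (0) + (-6) + (3) + (36) + (24) + (10) = 67
Area = |Σ|/2 = 33.5.
Hole:
Σ = (7) + (3) + (3) + (-8) = 5
Area = |Σ|/2 = 2.5.
Net area = 33.5 − 2.5 = 31.

31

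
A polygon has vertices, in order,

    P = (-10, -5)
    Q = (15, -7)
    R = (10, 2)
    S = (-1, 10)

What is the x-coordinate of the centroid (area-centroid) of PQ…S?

249/113

Apply the shoelace (surveyor's) formula. First the cross-terms c_i = x_i·y_{i+1} − x_{i+1}·y_i:
  145, 100, 102, 105  ⇒  2A = 452, A = 226.
Then Σ (x_i + x_{i+1})·c_i = 2988, so x̄ = 2988 / (6·226) = 249/113.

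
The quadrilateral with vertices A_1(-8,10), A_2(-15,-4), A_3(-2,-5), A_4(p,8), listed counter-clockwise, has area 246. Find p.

13

The doubled signed area Σ (x_i y_{i+1} − x_{i+1} y_i) is linear in p.
With p=0 it equals 297; the coefficient of p is 15 (from the two edges through A_4).
So 15·p + 297 = 2·246 = 492 ⇒ p = 13.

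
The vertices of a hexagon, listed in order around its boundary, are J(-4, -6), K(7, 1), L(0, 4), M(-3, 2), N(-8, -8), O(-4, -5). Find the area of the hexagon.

65

Apply Gauss's area formula: 2A = Σ (x_i·y_{i+1} − x_{i+1}·y_i), indices taken mod 6.
Σ = (38) + (28) + (12) + (40) + (8) + (4) = 130
Area = |Σ|/2 = 65.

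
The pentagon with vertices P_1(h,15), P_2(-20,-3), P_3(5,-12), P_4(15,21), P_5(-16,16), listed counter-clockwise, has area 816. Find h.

-24

The doubled signed area Σ (x_i y_{i+1} − x_{i+1} y_i) is linear in h.
With h=0 it equals 1176; the coefficient of h is -19 (from the two edges through P_1).
So -19·h + 1176 = 2·816 = 1632 ⇒ h = -24.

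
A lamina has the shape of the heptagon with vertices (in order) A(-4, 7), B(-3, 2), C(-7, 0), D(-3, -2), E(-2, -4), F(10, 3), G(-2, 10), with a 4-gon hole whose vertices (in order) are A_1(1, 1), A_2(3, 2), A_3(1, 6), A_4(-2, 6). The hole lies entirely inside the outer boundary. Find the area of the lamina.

Outer boundary:
Σ = (13) + (14) + (14) + (8) + (34) + (106) + (26) = 215
Area = |Σ|/2 = 107.5.
Hole:
Cross-terms: -1, 16, 18, -8  ⇒  Σ = 25
Area = |Σ|/2 = 12.5.
Net area = 107.5 − 12.5 = 95.

95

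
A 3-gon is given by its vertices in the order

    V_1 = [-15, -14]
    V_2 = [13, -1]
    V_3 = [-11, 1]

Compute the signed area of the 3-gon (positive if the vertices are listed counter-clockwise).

184

Apply Gauss's area formula: 2A = Σ (x_i·y_{i+1} − x_{i+1}·y_i), indices taken mod 3.
V_1→V_2: (-15)(-1) − (13)(-14) = 197
V_2→V_3: (13)(1) − (-11)(-1) = 2
V_3→V_1: (-11)(-14) − (-15)(1) = 169
Σ = 368
Signed area = Σ/2 = 184 (positive ⇒ counter-clockwise traversal).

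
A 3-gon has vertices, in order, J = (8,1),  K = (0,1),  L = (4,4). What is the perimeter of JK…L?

18

|JK| = √((-8)² + (0)²) = √64 = 8
|KL| = √((4)² + (3)²) = √25 = 5
|LJ| = √((4)² + (-3)²) = √25 = 5
Perimeter = 8 + 5 + 5 = 18.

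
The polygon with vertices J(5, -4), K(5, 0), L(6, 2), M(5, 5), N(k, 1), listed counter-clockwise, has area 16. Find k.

2

The doubled signed area Σ (x_i y_{i+1} − x_{i+1} y_i) is linear in k.
With k=0 it equals 50; the coefficient of k is -9 (from the two edges through N).
So -9·k + 50 = 2·16 = 32 ⇒ k = 2.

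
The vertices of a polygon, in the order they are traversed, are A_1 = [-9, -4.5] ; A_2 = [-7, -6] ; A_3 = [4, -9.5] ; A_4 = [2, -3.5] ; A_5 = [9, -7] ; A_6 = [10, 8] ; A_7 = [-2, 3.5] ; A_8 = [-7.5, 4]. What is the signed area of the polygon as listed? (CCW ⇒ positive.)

208.25

Apply the shoelace (surveyor's) formula: 2A = Σ (x_i·y_{i+1} − x_{i+1}·y_i), indices taken mod 8.
Σ = (22.5) + (90.5) + (5) + (17.5) + (142) + (51) + (18.25) + (69.75) = 416.5
Signed area = Σ/2 = 208.25 (positive ⇒ counter-clockwise traversal).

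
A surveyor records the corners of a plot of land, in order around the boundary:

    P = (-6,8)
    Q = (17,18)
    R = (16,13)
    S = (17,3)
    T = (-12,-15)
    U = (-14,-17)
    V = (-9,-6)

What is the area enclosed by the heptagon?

443

Apply the surveyor's formula: 2A = Σ (x_i·y_{i+1} − x_{i+1}·y_i), indices taken mod 7.
Σ = (-244) + (-67) + (-173) + (-219) + (-6) + (-69) + (-108) = -886
Area = |Σ|/2 = 443.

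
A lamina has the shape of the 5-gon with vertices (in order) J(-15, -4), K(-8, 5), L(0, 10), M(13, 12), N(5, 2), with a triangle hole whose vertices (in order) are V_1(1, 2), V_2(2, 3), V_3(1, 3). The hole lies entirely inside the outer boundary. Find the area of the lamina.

170

Outer boundary:
Σ = (-107) + (-80) + (-130) + (-34) + (10) = -341
Area = |Σ|/2 = 170.5.
Hole:
Σ = (-1) + (3) + (-1) = 1
Area = |Σ|/2 = 0.5.
Net area = 170.5 − 0.5 = 170.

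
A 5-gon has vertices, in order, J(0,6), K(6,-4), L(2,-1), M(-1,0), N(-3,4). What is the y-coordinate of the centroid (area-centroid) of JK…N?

277/171

Apply Gauss's area formula. First the cross-terms c_i = x_i·y_{i+1} − x_{i+1}·y_i:
  -36, 2, -1, -4, -18  ⇒  2A = -57, A = -28.5.
Then Σ (y_i + y_{i+1})·c_i = -277, so ȳ = -277 / (6·(-28.5)) = 277/171.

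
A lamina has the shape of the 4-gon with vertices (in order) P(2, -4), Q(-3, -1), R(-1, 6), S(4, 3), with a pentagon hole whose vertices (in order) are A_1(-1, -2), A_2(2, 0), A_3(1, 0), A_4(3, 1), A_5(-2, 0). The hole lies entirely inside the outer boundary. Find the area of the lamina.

Outer boundary:
Σ = (-14) + (-19) + (-27) + (-22) = -82
Area = |Σ|/2 = 41.
Hole:
Σ = (4) + (0) + (1) + (2) + (4) = 11
Area = |Σ|/2 = 5.5.
Net area = 41 − 5.5 = 35.5.

35.5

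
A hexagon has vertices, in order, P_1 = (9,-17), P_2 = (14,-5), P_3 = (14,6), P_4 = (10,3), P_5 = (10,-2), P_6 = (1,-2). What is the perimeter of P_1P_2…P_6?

|P_1P_2| = √((5)² + (12)²) = √169 = 13
|P_2P_3| = √((0)² + (11)²) = √121 = 11
|P_3P_4| = √((-4)² + (-3)²) = √25 = 5
|P_4P_5| = √((0)² + (-5)²) = √25 = 5
|P_5P_6| = √((-9)² + (0)²) = √81 = 9
|P_6P_1| = √((8)² + (-15)²) = √289 = 17
Perimeter = 13 + 11 + 5 + 5 + 9 + 17 = 60.

60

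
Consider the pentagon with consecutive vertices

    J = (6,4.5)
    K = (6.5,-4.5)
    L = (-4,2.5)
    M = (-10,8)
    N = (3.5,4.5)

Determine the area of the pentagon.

74.625

J→K: (6)(-4.5) − (6.5)(4.5) = -56.25
K→L: (6.5)(2.5) − (-4)(-4.5) = -1.75
L→M: (-4)(8) − (-10)(2.5) = -7
M→N: (-10)(4.5) − (3.5)(8) = -73
N→J: (3.5)(4.5) − (6)(4.5) = -11.25
Σ = -149.25
Area = |Σ|/2 = 74.625.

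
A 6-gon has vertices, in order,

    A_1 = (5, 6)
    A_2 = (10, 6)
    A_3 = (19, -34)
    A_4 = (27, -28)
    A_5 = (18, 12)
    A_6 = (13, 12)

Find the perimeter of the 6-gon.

|A_1A_2| = √((5)² + (0)²) = √25 = 5
|A_2A_3| = √((9)² + (-40)²) = √1681 = 41
|A_3A_4| = √((8)² + (6)²) = √100 = 10
|A_4A_5| = √((-9)² + (40)²) = √1681 = 41
|A_5A_6| = √((-5)² + (0)²) = √25 = 5
|A_6A_1| = √((-8)² + (-6)²) = √100 = 10
Perimeter = 5 + 41 + 10 + 41 + 5 + 10 = 112.

112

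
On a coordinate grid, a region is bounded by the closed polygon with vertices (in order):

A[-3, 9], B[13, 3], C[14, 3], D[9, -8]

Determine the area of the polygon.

Σ = (-126) + (-3) + (-139) + (57) = -211
Area = |Σ|/2 = 105.5.

105.5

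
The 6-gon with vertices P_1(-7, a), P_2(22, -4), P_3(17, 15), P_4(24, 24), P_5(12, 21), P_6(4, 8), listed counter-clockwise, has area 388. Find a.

-1

Write out the shoelace sum; only the two edges meeting at P_1 involve a:
2·Area = [(4·a − (-7)·8) + ((-7)·(-4) − 22·a)] + 674
       = -18·a + 758 = 776
⇒ a = -1.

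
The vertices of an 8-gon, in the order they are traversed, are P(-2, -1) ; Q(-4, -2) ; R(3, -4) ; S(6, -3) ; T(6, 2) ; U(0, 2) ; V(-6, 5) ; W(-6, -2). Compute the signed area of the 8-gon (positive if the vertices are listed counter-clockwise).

Apply the shoelace formula: 2A = Σ (x_i·y_{i+1} − x_{i+1}·y_i), indices taken mod 8.
Σ = (0) + (22) + (15) + (30) + (12) + (12) + (42) + (2) = 135
Signed area = Σ/2 = 67.5 (positive ⇒ counter-clockwise traversal).

67.5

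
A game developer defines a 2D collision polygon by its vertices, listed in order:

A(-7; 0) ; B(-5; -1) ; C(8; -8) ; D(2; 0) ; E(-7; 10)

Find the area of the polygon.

80.5

Σ = (7) + (48) + (16) + (20) + (70) = 161
Area = |Σ|/2 = 80.5.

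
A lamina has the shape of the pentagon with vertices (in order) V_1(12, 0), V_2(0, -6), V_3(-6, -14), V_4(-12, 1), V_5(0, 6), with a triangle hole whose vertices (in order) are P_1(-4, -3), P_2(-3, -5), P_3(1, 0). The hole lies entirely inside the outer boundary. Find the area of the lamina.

206.5

Outer boundary:
Σ = (-72) + (-36) + (-174) + (-72) + (-72) = -426
Area = |Σ|/2 = 213.
Hole:
Apply the surveyor's formula: 2A = Σ (x_i·y_{i+1} − x_{i+1}·y_i), indices taken mod 3.
P_1→P_2: (-4)(-5) − (-3)(-3) = 11
P_2→P_3: (-3)(0) − (1)(-5) = 5
P_3→P_1: (1)(-3) − (-4)(0) = -3
Σ = 13
Area = |Σ|/2 = 6.5.
Net area = 213 − 6.5 = 206.5.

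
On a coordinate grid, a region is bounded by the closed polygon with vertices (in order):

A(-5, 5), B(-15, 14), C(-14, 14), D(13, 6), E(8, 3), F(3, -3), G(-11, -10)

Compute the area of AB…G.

Cross-terms: 5, -14, -266, -9, -33, -63, -105  ⇒  Σ = -485
Area = |Σ|/2 = 242.5.

242.5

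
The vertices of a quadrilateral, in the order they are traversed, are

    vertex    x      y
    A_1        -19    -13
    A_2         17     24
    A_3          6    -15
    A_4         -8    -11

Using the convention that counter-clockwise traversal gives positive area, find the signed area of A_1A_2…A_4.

-462.5

Cross-terms: -235, -399, -186, -105  ⇒  Σ = -925
Signed area = Σ/2 = -462.5 (negative ⇒ clockwise traversal).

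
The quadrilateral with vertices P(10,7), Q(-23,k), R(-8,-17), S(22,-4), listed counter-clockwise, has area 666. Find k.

The doubled signed area Σ (x_i y_{i+1} − x_{i+1} y_i) is linear in k.
With k=0 it equals 1152; the coefficient of k is 18 (from the two edges through Q).
So 18·k + 1152 = 2·666 = 1332 ⇒ k = 10.

10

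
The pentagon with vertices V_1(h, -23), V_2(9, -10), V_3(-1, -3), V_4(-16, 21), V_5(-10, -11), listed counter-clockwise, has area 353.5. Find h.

The doubled signed area Σ (x_i y_{i+1} − x_{i+1} y_i) is linear in h.
With h=0 it equals 717; the coefficient of h is 1 (from the two edges through V_1).
So 1·h + 717 = 2·353.5 = 707 ⇒ h = -10.

-10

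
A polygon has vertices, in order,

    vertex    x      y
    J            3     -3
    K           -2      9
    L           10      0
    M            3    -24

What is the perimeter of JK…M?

|JK| = √((-5)² + (12)²) = √169 = 13
|KL| = √((12)² + (-9)²) = √225 = 15
|LM| = √((-7)² + (-24)²) = √625 = 25
|MJ| = √((0)² + (21)²) = √441 = 21
Perimeter = 13 + 15 + 25 + 21 = 74.

74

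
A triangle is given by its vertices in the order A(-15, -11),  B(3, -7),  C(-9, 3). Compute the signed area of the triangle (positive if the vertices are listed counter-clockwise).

Apply Gauss's area formula: 2A = Σ (x_i·y_{i+1} − x_{i+1}·y_i), indices taken mod 3.
Σ = (138) + (-54) + (144) = 228
Signed area = Σ/2 = 114 (positive ⇒ counter-clockwise traversal).

114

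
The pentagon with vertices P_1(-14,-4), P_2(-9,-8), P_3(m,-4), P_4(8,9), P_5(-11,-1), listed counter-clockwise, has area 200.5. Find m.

The doubled signed area Σ (x_i y_{i+1} − x_{i+1} y_i) is linear in m.
With m=0 it equals 265; the coefficient of m is 17 (from the two edges through P_3).
So 17·m + 265 = 2·200.5 = 401 ⇒ m = 8.

8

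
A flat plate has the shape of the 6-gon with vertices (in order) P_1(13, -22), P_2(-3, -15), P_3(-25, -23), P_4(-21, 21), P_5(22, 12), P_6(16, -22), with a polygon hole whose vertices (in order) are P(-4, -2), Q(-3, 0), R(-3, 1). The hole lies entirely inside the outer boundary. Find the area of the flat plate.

1515

Outer boundary:
Σ = (-261) + (-306) + (-1008) + (-714) + (-676) + (-66) = -3031
Area = |Σ|/2 = 1515.5.
Hole:
Σ = (-6) + (-3) + (10) = 1
Area = |Σ|/2 = 0.5.
Net area = 1515.5 − 0.5 = 1515.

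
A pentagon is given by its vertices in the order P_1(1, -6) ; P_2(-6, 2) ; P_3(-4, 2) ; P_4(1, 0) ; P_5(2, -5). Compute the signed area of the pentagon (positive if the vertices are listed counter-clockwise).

Apply Gauss's area formula: 2A = Σ (x_i·y_{i+1} − x_{i+1}·y_i), indices taken mod 5.
P_1→P_2: (1)(2) − (-6)(-6) = -34
P_2→P_3: (-6)(2) − (-4)(2) = -4
P_3→P_4: (-4)(0) − (1)(2) = -2
P_4→P_5: (1)(-5) − (2)(0) = -5
P_5→P_1: (2)(-6) − (1)(-5) = -7
Σ = -52
Signed area = Σ/2 = -26 (negative ⇒ clockwise traversal).

-26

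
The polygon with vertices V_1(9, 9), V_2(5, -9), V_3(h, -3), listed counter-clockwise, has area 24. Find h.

9

Write out the shoelace sum; only the two edges meeting at V_3 involve h:
2·Area = [(5·(-3) − h·(-9)) + (h·9 − 9·(-3))] + -126
       = 18·h + -114 = 48
⇒ h = 9.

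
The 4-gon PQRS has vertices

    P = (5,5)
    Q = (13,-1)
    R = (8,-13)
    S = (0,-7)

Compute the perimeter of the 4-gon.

46

|PQ| = √((8)² + (-6)²) = √100 = 10
|QR| = √((-5)² + (-12)²) = √169 = 13
|RS| = √((-8)² + (6)²) = √100 = 10
|SP| = √((5)² + (12)²) = √169 = 13
Perimeter = 10 + 13 + 10 + 13 = 46.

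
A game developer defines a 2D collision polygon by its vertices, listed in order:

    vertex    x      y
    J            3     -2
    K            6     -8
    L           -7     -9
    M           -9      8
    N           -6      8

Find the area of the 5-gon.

Apply Gauss's area formula: 2A = Σ (x_i·y_{i+1} − x_{i+1}·y_i), indices taken mod 5.
Cross-terms: -12, -110, -137, -24, -12  ⇒  Σ = -295
Area = |Σ|/2 = 147.5.

147.5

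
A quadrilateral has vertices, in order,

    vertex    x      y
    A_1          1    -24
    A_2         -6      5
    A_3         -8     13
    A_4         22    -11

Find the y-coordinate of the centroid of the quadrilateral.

Apply the shoelace formula. First the cross-terms c_i = x_i·y_{i+1} − x_{i+1}·y_i:
  -139, -38, -198, -517  ⇒  2A = -892, A = -446.
Then Σ (y_i + y_{i+1})·c_i = 19656, so ȳ = 19656 / (6·(-446)) = -1638/223.

-1638/223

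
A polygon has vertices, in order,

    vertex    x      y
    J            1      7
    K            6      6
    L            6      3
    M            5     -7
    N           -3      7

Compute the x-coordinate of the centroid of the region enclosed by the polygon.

2.696

Apply the surveyor's formula. First the cross-terms c_i = x_i·y_{i+1} − x_{i+1}·y_i:
  -36, -18, -57, 14, -28  ⇒  2A = -125, A = -62.5.
Then Σ (x_i + x_{i+1})·c_i = -1011, so x̄ = -1011 / (6·(-62.5)) = 2.696.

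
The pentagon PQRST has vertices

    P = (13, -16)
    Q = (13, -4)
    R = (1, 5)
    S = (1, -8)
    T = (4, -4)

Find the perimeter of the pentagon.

|PQ| = √((0)² + (12)²) = √144 = 12
|QR| = √((-12)² + (9)²) = √225 = 15
|RS| = √((0)² + (-13)²) = √169 = 13
|ST| = √((3)² + (4)²) = √25 = 5
|TP| = √((9)² + (-12)²) = √225 = 15
Perimeter = 12 + 15 + 13 + 5 + 15 = 60.

60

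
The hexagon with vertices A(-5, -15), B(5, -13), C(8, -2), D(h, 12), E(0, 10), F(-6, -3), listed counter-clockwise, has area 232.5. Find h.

The doubled signed area Σ (x_i y_{i+1} − x_{i+1} y_i) is linear in h.
With h=0 it equals 465; the coefficient of h is 12 (from the two edges through D).
So 12·h + 465 = 2·232.5 = 465 ⇒ h = 0.

0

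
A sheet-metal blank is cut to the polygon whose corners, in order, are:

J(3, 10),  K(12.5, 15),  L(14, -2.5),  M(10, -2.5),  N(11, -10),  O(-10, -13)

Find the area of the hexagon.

353.875

Σ = (-80) + (-241.25) + (-10) + (-72.5) + (-243) + (-61) = -707.75
Area = |Σ|/2 = 353.875.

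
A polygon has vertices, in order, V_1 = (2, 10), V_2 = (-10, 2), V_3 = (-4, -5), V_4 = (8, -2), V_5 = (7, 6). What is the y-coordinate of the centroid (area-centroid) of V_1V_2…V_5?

Apply Gauss's area formula. First the cross-terms c_i = x_i·y_{i+1} − x_{i+1}·y_i:
  104, 58, 48, 62, 58  ⇒  2A = 330, A = 165.
Then Σ (y_i + y_{i+1})·c_i = 1914, so ȳ = 1914 / (6·165) = 29/15.

29/15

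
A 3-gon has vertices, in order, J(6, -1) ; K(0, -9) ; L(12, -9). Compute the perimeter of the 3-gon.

|JK| = √((-6)² + (-8)²) = √100 = 10
|KL| = √((12)² + (0)²) = √144 = 12
|LJ| = √((-6)² + (8)²) = √100 = 10
Perimeter = 10 + 12 + 10 = 32.

32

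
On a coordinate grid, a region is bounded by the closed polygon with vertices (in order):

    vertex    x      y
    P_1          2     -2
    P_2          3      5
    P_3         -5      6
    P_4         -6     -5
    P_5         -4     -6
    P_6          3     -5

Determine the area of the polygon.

Apply the shoelace (surveyor's) formula: 2A = Σ (x_i·y_{i+1} − x_{i+1}·y_i), indices taken mod 6.
Σ = (16) + (43) + (61) + (16) + (38) + (4) = 178
Area = |Σ|/2 = 89.

89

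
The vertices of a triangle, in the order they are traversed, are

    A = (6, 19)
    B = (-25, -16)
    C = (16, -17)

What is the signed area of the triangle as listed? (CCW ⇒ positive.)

Apply the shoelace (surveyor's) formula: 2A = Σ (x_i·y_{i+1} − x_{i+1}·y_i), indices taken mod 3.
Cross-terms: 379, 681, 406  ⇒  Σ = 1466
Signed area = Σ/2 = 733 (positive ⇒ counter-clockwise traversal).

733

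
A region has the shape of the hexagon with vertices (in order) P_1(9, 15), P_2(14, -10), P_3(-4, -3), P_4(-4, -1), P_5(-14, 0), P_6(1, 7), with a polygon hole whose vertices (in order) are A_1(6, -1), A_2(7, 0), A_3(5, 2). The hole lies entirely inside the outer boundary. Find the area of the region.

Outer boundary:
Apply the shoelace (surveyor's) formula: 2A = Σ (x_i·y_{i+1} − x_{i+1}·y_i), indices taken mod 6.
P_1→P_2: (9)(-10) − (14)(15) = -300
P_2→P_3: (14)(-3) − (-4)(-10) = -82
P_3→P_4: (-4)(-1) − (-4)(-3) = -8
P_4→P_5: (-4)(0) − (-14)(-1) = -14
P_5→P_6: (-14)(7) − (1)(0) = -98
P_6→P_1: (1)(15) − (9)(7) = -48
Σ = -550
Area = |Σ|/2 = 275.
Hole:
Apply the shoelace (surveyor's) formula: 2A = Σ (x_i·y_{i+1} − x_{i+1}·y_i), indices taken mod 3.
Cross-terms: 7, 14, -17  ⇒  Σ = 4
Area = |Σ|/2 = 2.
Net area = 275 − 2 = 273.

273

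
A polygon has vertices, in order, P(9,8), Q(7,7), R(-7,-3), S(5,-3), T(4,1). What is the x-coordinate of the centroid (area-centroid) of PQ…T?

164/111

Apply the shoelace formula. First the cross-terms c_i = x_i·y_{i+1} − x_{i+1}·y_i:
  7, 28, 36, 17, 23  ⇒  2A = 111, A = 55.5.
Then Σ (x_i + x_{i+1})·c_i = 492, so x̄ = 492 / (6·55.5) = 164/111.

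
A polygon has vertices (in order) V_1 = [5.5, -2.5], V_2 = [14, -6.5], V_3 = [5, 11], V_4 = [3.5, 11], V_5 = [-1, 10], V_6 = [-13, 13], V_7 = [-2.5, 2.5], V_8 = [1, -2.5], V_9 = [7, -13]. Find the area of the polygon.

213.75

Σ = (-0.75) + (186.5) + (16.5) + (46) + (117) + (0) + (3.75) + (4.5) + (54) = 427.5
Area = |Σ|/2 = 213.75.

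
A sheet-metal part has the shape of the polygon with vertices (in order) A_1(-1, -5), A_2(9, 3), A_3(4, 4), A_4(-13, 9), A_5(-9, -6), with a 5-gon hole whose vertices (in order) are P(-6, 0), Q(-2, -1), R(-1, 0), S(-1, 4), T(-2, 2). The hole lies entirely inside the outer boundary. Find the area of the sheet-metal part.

Outer boundary:
Apply the shoelace (surveyor's) formula: 2A = Σ (x_i·y_{i+1} − x_{i+1}·y_i), indices taken mod 5.
Cross-terms: 42, 24, 88, 159, 39  ⇒  Σ = 352
Area = |Σ|/2 = 176.
Hole:
Apply Gauss's area formula: 2A = Σ (x_i·y_{i+1} − x_{i+1}·y_i), indices taken mod 5.
P→Q: (-6)(-1) − (-2)(0) = 6
Q→R: (-2)(0) − (-1)(-1) = -1
R→S: (-1)(4) − (-1)(0) = -4
S→T: (-1)(2) − (-2)(4) = 6
T→P: (-2)(0) − (-6)(2) = 12
Σ = 19
Area = |Σ|/2 = 9.5.
Net area = 176 − 9.5 = 166.5.

166.5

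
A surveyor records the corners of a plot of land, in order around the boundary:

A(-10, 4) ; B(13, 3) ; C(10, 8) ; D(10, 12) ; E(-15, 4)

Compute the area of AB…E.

116

Apply the surveyor's formula: 2A = Σ (x_i·y_{i+1} − x_{i+1}·y_i), indices taken mod 5.
Σ = (-82) + (74) + (40) + (220) + (-20) = 232
Area = |Σ|/2 = 116.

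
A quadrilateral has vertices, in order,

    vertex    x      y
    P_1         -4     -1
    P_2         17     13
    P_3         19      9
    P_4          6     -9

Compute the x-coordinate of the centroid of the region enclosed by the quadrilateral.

Apply the shoelace (surveyor's) formula. First the cross-terms c_i = x_i·y_{i+1} − x_{i+1}·y_i:
  -35, -94, -225, -42  ⇒  2A = -396, A = -198.
Then Σ (x_i + x_{i+1})·c_i = -9548, so x̄ = -9548 / (6·(-198)) = 217/27.

217/27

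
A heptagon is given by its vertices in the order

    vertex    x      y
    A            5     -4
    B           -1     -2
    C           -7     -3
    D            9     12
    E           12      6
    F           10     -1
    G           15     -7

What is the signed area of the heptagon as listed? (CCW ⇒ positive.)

A→B: (5)(-2) − (-1)(-4) = -14
B→C: (-1)(-3) − (-7)(-2) = -11
C→D: (-7)(12) − (9)(-3) = -57
D→E: (9)(6) − (12)(12) = -90
E→F: (12)(-1) − (10)(6) = -72
F→G: (10)(-7) − (15)(-1) = -55
G→A: (15)(-4) − (5)(-7) = -25
Σ = -324
Signed area = Σ/2 = -162 (negative ⇒ clockwise traversal).

-162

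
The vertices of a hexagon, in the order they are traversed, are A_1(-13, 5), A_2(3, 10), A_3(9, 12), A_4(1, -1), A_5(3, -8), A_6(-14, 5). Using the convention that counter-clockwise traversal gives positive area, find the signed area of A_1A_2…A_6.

-163.5

Apply Gauss's area formula: 2A = Σ (x_i·y_{i+1} − x_{i+1}·y_i), indices taken mod 6.
Σ = (-145) + (-54) + (-21) + (-5) + (-97) + (-5) = -327
Signed area = Σ/2 = -163.5 (negative ⇒ clockwise traversal).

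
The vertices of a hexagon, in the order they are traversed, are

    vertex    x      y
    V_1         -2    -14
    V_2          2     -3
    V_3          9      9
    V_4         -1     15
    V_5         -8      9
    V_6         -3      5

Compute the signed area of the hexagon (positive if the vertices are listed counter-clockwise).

Apply the shoelace (surveyor's) formula: 2A = Σ (x_i·y_{i+1} − x_{i+1}·y_i), indices taken mod 6.
V_1→V_2: (-2)(-3) − (2)(-14) = 34
V_2→V_3: (2)(9) − (9)(-3) = 45
V_3→V_4: (9)(15) − (-1)(9) = 144
V_4→V_5: (-1)(9) − (-8)(15) = 111
V_5→V_6: (-8)(5) − (-3)(9) = -13
V_6→V_1: (-3)(-14) − (-2)(5) = 52
Σ = 373
Signed area = Σ/2 = 186.5 (positive ⇒ counter-clockwise traversal).

186.5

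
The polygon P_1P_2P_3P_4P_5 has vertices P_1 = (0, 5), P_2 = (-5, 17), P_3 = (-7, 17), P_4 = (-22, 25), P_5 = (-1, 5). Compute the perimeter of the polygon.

|P_1P_2| = √((-5)² + (12)²) = √169 = 13
|P_2P_3| = √((-2)² + (0)²) = √4 = 2
|P_3P_4| = √((-15)² + (8)²) = √289 = 17
|P_4P_5| = √((21)² + (-20)²) = √841 = 29
|P_5P_1| = √((1)² + (0)²) = √1 = 1
Perimeter = 13 + 2 + 17 + 29 + 1 = 62.

62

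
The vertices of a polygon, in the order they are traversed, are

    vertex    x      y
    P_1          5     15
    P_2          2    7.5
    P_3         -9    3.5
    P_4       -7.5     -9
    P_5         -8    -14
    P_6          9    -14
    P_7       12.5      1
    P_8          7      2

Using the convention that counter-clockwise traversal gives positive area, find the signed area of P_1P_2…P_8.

378.625

Cross-terms: 7.5, 74.5, 107.25, 33, 238, 184, 18, 95  ⇒  Σ = 757.25
Signed area = Σ/2 = 378.625 (positive ⇒ counter-clockwise traversal).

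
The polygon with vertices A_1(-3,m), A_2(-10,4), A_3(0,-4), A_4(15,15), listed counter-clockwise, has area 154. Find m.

Write out the shoelace sum; only the two edges meeting at A_1 involve m:
2·Area = [(15·m − (-3)·15) + ((-3)·4 − (-10)·m)] + 100
       = 25·m + 133 = 308
⇒ m = 7.

7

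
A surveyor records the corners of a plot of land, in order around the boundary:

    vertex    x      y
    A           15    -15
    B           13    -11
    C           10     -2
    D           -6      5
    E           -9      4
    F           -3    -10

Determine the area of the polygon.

Apply the shoelace (surveyor's) formula: 2A = Σ (x_i·y_{i+1} − x_{i+1}·y_i), indices taken mod 6.
Cross-terms: 30, 84, 38, 21, 102, 195  ⇒  Σ = 470
Area = |Σ|/2 = 235.

235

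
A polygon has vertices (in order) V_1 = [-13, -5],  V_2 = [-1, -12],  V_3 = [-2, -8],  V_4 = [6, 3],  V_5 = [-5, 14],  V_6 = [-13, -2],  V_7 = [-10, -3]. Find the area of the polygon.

249

Apply Gauss's area formula: 2A = Σ (x_i·y_{i+1} − x_{i+1}·y_i), indices taken mod 7.
Σ = (151) + (-16) + (42) + (99) + (192) + (19) + (11) = 498
Area = |Σ|/2 = 249.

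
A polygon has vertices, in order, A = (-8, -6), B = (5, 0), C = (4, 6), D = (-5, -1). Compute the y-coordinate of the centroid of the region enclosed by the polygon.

-2/27

Apply the shoelace (surveyor's) formula. First the cross-terms c_i = x_i·y_{i+1} − x_{i+1}·y_i:
  30, 30, 26, 22  ⇒  2A = 108, A = 54.
Then Σ (y_i + y_{i+1})·c_i = -24, so ȳ = -24 / (6·54) = -2/27.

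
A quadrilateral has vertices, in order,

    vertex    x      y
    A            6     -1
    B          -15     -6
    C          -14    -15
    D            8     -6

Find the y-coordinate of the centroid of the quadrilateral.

-22/3

Apply the shoelace formula. First the cross-terms c_i = x_i·y_{i+1} − x_{i+1}·y_i:
  -51, 141, 204, 28  ⇒  2A = 322, A = 161.
Then Σ (y_i + y_{i+1})·c_i = -7084, so ȳ = -7084 / (6·161) = -22/3.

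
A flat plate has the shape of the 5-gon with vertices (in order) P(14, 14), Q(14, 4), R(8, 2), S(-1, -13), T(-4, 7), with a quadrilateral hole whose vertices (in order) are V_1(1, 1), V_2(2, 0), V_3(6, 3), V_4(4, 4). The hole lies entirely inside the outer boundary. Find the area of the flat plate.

Outer boundary:
Σ = (-140) + (-4) + (-102) + (-59) + (-154) = -459
Area = |Σ|/2 = 229.5.
Hole:
V_1→V_2: (1)(0) − (2)(1) = -2
V_2→V_3: (2)(3) − (6)(0) = 6
V_3→V_4: (6)(4) − (4)(3) = 12
V_4→V_1: (4)(1) − (1)(4) = 0
Σ = 16
Area = |Σ|/2 = 8.
Net area = 229.5 − 8 = 221.5.

221.5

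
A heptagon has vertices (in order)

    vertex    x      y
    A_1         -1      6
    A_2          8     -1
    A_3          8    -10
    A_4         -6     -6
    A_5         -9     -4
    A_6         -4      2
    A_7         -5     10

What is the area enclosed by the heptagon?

170.5

Apply Gauss's area formula: 2A = Σ (x_i·y_{i+1} − x_{i+1}·y_i), indices taken mod 7.
Σ = (-47) + (-72) + (-108) + (-30) + (-34) + (-30) + (-20) = -341
Area = |Σ|/2 = 170.5.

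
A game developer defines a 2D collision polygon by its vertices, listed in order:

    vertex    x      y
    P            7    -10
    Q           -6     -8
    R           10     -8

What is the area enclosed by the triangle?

Σ = (-116) + (128) + (-44) = -32
Area = |Σ|/2 = 16.

16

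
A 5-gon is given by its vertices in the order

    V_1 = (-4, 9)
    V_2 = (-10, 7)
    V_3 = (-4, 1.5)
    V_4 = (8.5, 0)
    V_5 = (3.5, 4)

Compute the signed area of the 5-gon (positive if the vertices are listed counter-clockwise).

Apply the surveyor's formula: 2A = Σ (x_i·y_{i+1} − x_{i+1}·y_i), indices taken mod 5.
Cross-terms: 62, 13, -12.75, 34, 47.5  ⇒  Σ = 143.75
Signed area = Σ/2 = 71.875 (positive ⇒ counter-clockwise traversal).

71.875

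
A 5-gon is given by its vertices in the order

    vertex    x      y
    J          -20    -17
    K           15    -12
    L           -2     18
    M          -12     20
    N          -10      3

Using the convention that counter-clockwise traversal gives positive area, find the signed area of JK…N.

655.5

Apply the shoelace formula: 2A = Σ (x_i·y_{i+1} − x_{i+1}·y_i), indices taken mod 5.
J→K: (-20)(-12) − (15)(-17) = 495
K→L: (15)(18) − (-2)(-12) = 246
L→M: (-2)(20) − (-12)(18) = 176
M→N: (-12)(3) − (-10)(20) = 164
N→J: (-10)(-17) − (-20)(3) = 230
Σ = 1311
Signed area = Σ/2 = 655.5 (positive ⇒ counter-clockwise traversal).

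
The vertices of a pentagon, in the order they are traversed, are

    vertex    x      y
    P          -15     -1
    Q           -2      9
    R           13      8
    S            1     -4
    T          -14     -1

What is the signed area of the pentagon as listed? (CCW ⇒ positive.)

Apply Gauss's area formula: 2A = Σ (x_i·y_{i+1} − x_{i+1}·y_i), indices taken mod 5.
Σ = (-137) + (-133) + (-60) + (-57) + (-1) = -388
Signed area = Σ/2 = -194 (negative ⇒ clockwise traversal).

-194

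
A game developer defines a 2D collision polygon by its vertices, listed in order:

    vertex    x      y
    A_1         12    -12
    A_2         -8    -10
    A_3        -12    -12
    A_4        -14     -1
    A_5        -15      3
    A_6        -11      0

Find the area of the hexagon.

144

Apply the shoelace formula: 2A = Σ (x_i·y_{i+1} − x_{i+1}·y_i), indices taken mod 6.
A_1→A_2: (12)(-10) − (-8)(-12) = -216
A_2→A_3: (-8)(-12) − (-12)(-10) = -24
A_3→A_4: (-12)(-1) − (-14)(-12) = -156
A_4→A_5: (-14)(3) − (-15)(-1) = -57
A_5→A_6: (-15)(0) − (-11)(3) = 33
A_6→A_1: (-11)(-12) − (12)(0) = 132
Σ = -288
Area = |Σ|/2 = 144.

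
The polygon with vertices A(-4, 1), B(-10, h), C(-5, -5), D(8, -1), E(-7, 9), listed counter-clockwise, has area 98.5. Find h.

-2

Write out the shoelace sum; only the two edges meeting at B involve h:
2·Area = [((-4)·h − (-10)·1) + ((-10)·(-5) − (-5)·h)] + 139
       = 1·h + 199 = 197
⇒ h = -2.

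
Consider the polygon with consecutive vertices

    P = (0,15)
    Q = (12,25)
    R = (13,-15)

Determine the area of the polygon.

Apply the shoelace formula: 2A = Σ (x_i·y_{i+1} − x_{i+1}·y_i), indices taken mod 3.
Cross-terms: -180, -505, 195  ⇒  Σ = -490
Area = |Σ|/2 = 245.

245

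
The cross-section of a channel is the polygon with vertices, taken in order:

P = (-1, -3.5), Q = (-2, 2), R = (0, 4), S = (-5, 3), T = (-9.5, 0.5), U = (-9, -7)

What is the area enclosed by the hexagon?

Apply the surveyor's formula: 2A = Σ (x_i·y_{i+1} − x_{i+1}·y_i), indices taken mod 6.
Σ = (-9) + (-8) + (20) + (26) + (71) + (24.5) = 124.5
Area = |Σ|/2 = 62.25.

62.25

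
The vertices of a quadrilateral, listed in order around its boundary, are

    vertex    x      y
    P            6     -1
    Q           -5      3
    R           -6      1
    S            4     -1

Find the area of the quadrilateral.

15

Apply the shoelace formula: 2A = Σ (x_i·y_{i+1} − x_{i+1}·y_i), indices taken mod 4.
Σ = (13) + (13) + (2) + (2) = 30
Area = |Σ|/2 = 15.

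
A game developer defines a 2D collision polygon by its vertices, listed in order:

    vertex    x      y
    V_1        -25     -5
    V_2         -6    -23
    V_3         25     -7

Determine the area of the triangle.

431

Σ = (545) + (617) + (-300) = 862
Area = |Σ|/2 = 431.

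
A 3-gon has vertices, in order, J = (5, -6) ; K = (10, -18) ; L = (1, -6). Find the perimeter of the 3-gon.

|JK| = √((5)² + (-12)²) = √169 = 13
|KL| = √((-9)² + (12)²) = √225 = 15
|LJ| = √((4)² + (0)²) = √16 = 4
Perimeter = 13 + 15 + 4 = 32.

32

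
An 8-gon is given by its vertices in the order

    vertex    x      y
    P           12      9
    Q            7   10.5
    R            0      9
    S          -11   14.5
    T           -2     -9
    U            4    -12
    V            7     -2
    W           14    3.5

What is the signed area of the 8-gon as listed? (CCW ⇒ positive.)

312.75

Apply the shoelace (surveyor's) formula: 2A = Σ (x_i·y_{i+1} − x_{i+1}·y_i), indices taken mod 8.
Σ = (63) + (63) + (99) + (128) + (60) + (76) + (52.5) + (84) = 625.5
Signed area = Σ/2 = 312.75 (positive ⇒ counter-clockwise traversal).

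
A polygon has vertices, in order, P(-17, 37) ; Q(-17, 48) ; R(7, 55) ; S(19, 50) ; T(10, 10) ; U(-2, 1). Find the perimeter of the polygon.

|PQ| = √((0)² + (11)²) = √121 = 11
|QR| = √((24)² + (7)²) = √625 = 25
|RS| = √((12)² + (-5)²) = √169 = 13
|ST| = √((-9)² + (-40)²) = √1681 = 41
|TU| = √((-12)² + (-9)²) = √225 = 15
|UP| = √((-15)² + (36)²) = √1521 = 39
Perimeter = 11 + 25 + 13 + 41 + 15 + 39 = 144.

144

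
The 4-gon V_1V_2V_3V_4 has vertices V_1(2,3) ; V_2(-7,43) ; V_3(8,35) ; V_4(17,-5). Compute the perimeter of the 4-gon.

|V_1V_2| = √((-9)² + (40)²) = √1681 = 41
|V_2V_3| = √((15)² + (-8)²) = √289 = 17
|V_3V_4| = √((9)² + (-40)²) = √1681 = 41
|V_4V_1| = √((-15)² + (8)²) = √289 = 17
Perimeter = 41 + 17 + 41 + 17 = 116.

116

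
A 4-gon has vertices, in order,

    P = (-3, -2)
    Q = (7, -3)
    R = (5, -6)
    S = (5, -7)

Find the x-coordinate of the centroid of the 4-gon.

Apply the shoelace (surveyor's) formula. First the cross-terms c_i = x_i·y_{i+1} − x_{i+1}·y_i:
  23, -27, -5, -31  ⇒  2A = -40, A = -20.
Then Σ (x_i + x_{i+1})·c_i = -344, so x̄ = -344 / (6·(-20)) = 43/15.

43/15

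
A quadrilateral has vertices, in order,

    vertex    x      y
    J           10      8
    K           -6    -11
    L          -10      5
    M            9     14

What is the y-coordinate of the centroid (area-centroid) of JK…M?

797/273

Apply the shoelace (surveyor's) formula. First the cross-terms c_i = x_i·y_{i+1} − x_{i+1}·y_i:
  -62, -140, -185, -68  ⇒  2A = -455, A = -227.5.
Then Σ (y_i + y_{i+1})·c_i = -3985, so ȳ = -3985 / (6·(-227.5)) = 797/273.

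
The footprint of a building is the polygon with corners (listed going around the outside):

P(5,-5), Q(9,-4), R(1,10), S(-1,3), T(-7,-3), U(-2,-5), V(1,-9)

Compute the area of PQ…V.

Σ = (25) + (94) + (13) + (24) + (29) + (23) + (40) = 248
Area = |Σ|/2 = 124.

124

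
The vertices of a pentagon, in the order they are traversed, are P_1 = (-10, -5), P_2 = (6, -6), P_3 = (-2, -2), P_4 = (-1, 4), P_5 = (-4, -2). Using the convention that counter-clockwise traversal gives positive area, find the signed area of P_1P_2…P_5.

37

Apply the surveyor's formula: 2A = Σ (x_i·y_{i+1} − x_{i+1}·y_i), indices taken mod 5.
Cross-terms: 90, -24, -10, 18, 0  ⇒  Σ = 74
Signed area = Σ/2 = 37 (positive ⇒ counter-clockwise traversal).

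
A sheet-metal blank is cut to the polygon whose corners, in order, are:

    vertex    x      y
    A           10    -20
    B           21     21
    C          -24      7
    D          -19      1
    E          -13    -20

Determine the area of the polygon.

Apply the shoelace (surveyor's) formula: 2A = Σ (x_i·y_{i+1} − x_{i+1}·y_i), indices taken mod 5.
Σ = (630) + (651) + (109) + (393) + (460) = 2243
Area = |Σ|/2 = 1121.5.

1121.5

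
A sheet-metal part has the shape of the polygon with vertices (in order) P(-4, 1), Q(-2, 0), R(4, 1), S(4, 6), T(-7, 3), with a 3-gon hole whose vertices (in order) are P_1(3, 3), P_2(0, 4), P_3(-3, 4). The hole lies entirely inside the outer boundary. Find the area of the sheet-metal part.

Outer boundary:
P→Q: (-4)(0) − (-2)(1) = 2
Q→R: (-2)(1) − (4)(0) = -2
R→S: (4)(6) − (4)(1) = 20
S→T: (4)(3) − (-7)(6) = 54
T→P: (-7)(1) − (-4)(3) = 5
Σ = 79
Area = |Σ|/2 = 39.5.
Hole:
P_1→P_2: (3)(4) − (0)(3) = 12
P_2→P_3: (0)(4) − (-3)(4) = 12
P_3→P_1: (-3)(3) − (3)(4) = -21
Σ = 3
Area = |Σ|/2 = 1.5.
Net area = 39.5 − 1.5 = 38.

38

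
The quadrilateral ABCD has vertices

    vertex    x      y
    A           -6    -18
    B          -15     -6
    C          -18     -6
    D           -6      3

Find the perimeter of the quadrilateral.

54

|AB| = √((-9)² + (12)²) = √225 = 15
|BC| = √((-3)² + (0)²) = √9 = 3
|CD| = √((12)² + (9)²) = √225 = 15
|DA| = √((0)² + (-21)²) = √441 = 21
Perimeter = 15 + 3 + 15 + 21 = 54.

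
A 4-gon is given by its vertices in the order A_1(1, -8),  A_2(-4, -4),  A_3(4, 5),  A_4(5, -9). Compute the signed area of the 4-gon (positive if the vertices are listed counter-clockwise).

Σ = (-36) + (-4) + (-61) + (-31) = -132
Signed area = Σ/2 = -66 (negative ⇒ clockwise traversal).

-66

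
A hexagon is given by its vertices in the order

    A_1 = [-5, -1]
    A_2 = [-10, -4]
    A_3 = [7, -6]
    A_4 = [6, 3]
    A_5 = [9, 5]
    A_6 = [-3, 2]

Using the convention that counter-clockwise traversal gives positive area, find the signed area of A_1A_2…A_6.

Apply the surveyor's formula: 2A = Σ (x_i·y_{i+1} − x_{i+1}·y_i), indices taken mod 6.
A_1→A_2: (-5)(-4) − (-10)(-1) = 10
A_2→A_3: (-10)(-6) − (7)(-4) = 88
A_3→A_4: (7)(3) − (6)(-6) = 57
A_4→A_5: (6)(5) − (9)(3) = 3
A_5→A_6: (9)(2) − (-3)(5) = 33
A_6→A_1: (-3)(-1) − (-5)(2) = 13
Σ = 204
Signed area = Σ/2 = 102 (positive ⇒ counter-clockwise traversal).

102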